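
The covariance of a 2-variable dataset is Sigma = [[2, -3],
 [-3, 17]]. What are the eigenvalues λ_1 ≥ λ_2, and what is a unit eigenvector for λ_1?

Step 1 — characteristic polynomial of 2×2 Sigma:
  det(Sigma - λI) = λ² - trace · λ + det = 0.
  trace = 2 + 17 = 19, det = 2·17 - (-3)² = 25.
Step 2 — discriminant:
  Δ = trace² - 4·det = 361 - 100 = 261.
Step 3 — eigenvalues:
  λ = (trace ± √Δ)/2 = (19 ± 16.1555)/2,
  λ_1 = 17.5777,  λ_2 = 1.4223.

Step 4 — unit eigenvector for λ_1: solve (Sigma - λ_1 I)v = 0. First row:
  (2 - 17.5777)·v_x + (-3)·v_y = 0, i.e. (-15.5777)·v_x + (-3)·v_y = 0,
  so v ∝ (b, λ_1 - a) = (-3, 15.5777); multiply by -1 so the first entry is positive: u = (3, -15.5777).
  ||u|| = √((3)² + (-15.5777)²) = √(251.6662) ≈ 15.864,
  v_1 = u/||u|| ≈ (0.1891, -0.982) (||v_1|| = 1).

λ_1 = 17.5777,  λ_2 = 1.4223;  v_1 ≈ (0.1891, -0.982)


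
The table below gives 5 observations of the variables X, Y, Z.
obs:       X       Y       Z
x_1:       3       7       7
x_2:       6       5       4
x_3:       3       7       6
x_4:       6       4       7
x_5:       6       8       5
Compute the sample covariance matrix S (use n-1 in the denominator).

Step 1 — column means:
  mean(X) = (3 + 6 + 3 + 6 + 6) / 5 = 24/5 = 4.8
  mean(Y) = (7 + 5 + 7 + 4 + 8) / 5 = 31/5 = 6.2
  mean(Z) = (7 + 4 + 6 + 7 + 5) / 5 = 29/5 = 5.8

Step 2 — sample covariance S[i,j] = (1/(n-1)) · Σ_k (x_{k,i} - mean_i) · (x_{k,j} - mean_j), with n-1 = 4.
  S[X,X] = ((-1.8)·(-1.8) + (1.2)·(1.2) + (-1.8)·(-1.8) + (1.2)·(1.2) + (1.2)·(1.2)) / 4 = 10.8/4 = 2.7
  S[X,Y] = ((-1.8)·(0.8) + (1.2)·(-1.2) + (-1.8)·(0.8) + (1.2)·(-2.2) + (1.2)·(1.8)) / 4 = -4.8/4 = -1.2
  S[X,Z] = ((-1.8)·(1.2) + (1.2)·(-1.8) + (-1.8)·(0.2) + (1.2)·(1.2) + (1.2)·(-0.8)) / 4 = -4.2/4 = -1.05
  S[Y,Y] = ((0.8)·(0.8) + (-1.2)·(-1.2) + (0.8)·(0.8) + (-2.2)·(-2.2) + (1.8)·(1.8)) / 4 = 10.8/4 = 2.7
  S[Y,Z] = ((0.8)·(1.2) + (-1.2)·(-1.8) + (0.8)·(0.2) + (-2.2)·(1.2) + (1.8)·(-0.8)) / 4 = -0.8/4 = -0.2
  S[Z,Z] = ((1.2)·(1.2) + (-1.8)·(-1.8) + (0.2)·(0.2) + (1.2)·(1.2) + (-0.8)·(-0.8)) / 4 = 6.8/4 = 1.7

S is symmetric (S[j,i] = S[i,j]). Assembling:

S = [[2.7, -1.2, -1.05],
 [-1.2, 2.7, -0.2],
 [-1.05, -0.2, 1.7]]


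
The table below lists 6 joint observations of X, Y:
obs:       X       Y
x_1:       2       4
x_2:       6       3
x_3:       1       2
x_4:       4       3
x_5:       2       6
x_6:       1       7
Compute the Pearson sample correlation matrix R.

Step 1 — column means:
  mean(X) = (2 + 6 + 1 + 4 + 2 + 1) / 6 = 16/6 = 2.6667
  mean(Y) = (4 + 3 + 2 + 3 + 6 + 7) / 6 = 25/6 = 4.1667

Step 2 — sample variances and covariances s[i,j] = (1/(n-1)) · Σ_k (x_{k,i} - mean_i) · (x_{k,j} - mean_j), with n-1 = 5:
  s[X,X] = ((-0.6667)·(-0.6667) + (3.3333)·(3.3333) + (-1.6667)·(-1.6667) + (1.3333)·(1.3333) + (-0.6667)·(-0.6667) + (-1.6667)·(-1.6667)) / 5 = 19.3333/5 = 3.8667
  s[X,Y] = ((-0.6667)·(-0.1667) + (3.3333)·(-1.1667) + (-1.6667)·(-2.1667) + (1.3333)·(-1.1667) + (-0.6667)·(1.8333) + (-1.6667)·(2.8333)) / 5 = -7.6667/5 = -1.5333
  s[Y,Y] = ((-0.1667)·(-0.1667) + (-1.1667)·(-1.1667) + (-2.1667)·(-2.1667) + (-1.1667)·(-1.1667) + (1.8333)·(1.8333) + (2.8333)·(2.8333)) / 5 = 18.8333/5 = 3.7667
  Sample standard deviations s_i = √(s[i,i]):
  s(X) = √(3.8667) = 1.9664
  s(Y) = √(3.7667) = 1.9408

Step 3 — r_{ij} = s_{ij} / (s_i · s_j):
  r[X,X] = 1 (diagonal).
  r[X,Y] = -1.5333 / (1.9664 · 1.9408) = -1.5333 / 3.8163 = -0.4018
  r[Y,Y] = 1 (diagonal).

R is symmetric with unit diagonal. Assembling:

R = [[1, -0.4018],
 [-0.4018, 1]]


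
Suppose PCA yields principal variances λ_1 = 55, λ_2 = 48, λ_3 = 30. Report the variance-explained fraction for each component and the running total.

Step 1 — total variance = trace(Sigma) = Σ λ_i = 55 + 48 + 30 = 133.

Step 2 — fraction explained by component i = λ_i / Σ λ:
  PC1: 55/133 = 0.4135
  PC2: 48/133 = 0.3609
  PC3: 30/133 = 0.2256

Step 3 — cumulative fraction after k components = (λ_1 + ... + λ_k) / Σ λ:
  k = 1: 55/133 = 0.4135
  k = 2: (55 + 48)/133 = 103/133 = 0.7744
  k = 3: (55 + 48 + 30)/133 = 133/133 = 1

Summary (fraction, with percent):

explained: PC1 0.4135 (41.35%), PC2 0.3609 (36.09%), PC3 0.2256 (22.56%);  cumulative: 0.4135, 0.7744, 1


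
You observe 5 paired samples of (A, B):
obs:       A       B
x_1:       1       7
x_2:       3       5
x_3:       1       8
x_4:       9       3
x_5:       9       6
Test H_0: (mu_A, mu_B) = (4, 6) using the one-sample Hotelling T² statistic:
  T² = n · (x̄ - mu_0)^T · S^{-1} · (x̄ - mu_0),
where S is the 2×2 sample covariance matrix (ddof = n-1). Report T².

Step 1 — sample mean vector:
  mean(A) = (1 + 3 + 1 + 9 + 9) / 5 = 23/5 = 4.6
  mean(B) = (7 + 5 + 8 + 3 + 6) / 5 = 29/5 = 5.8
  x̄ = (4.6, 5.8),  deviation x̄ - mu_0 = (4.6, 5.8) - (4, 6) = (0.6, -0.2).

Step 2 — sample covariance matrix, S[i,j] = (1/(n-1)) · Σ_k (x_{k,i} - mean_i) · (x_{k,j} - mean_j), divisor n-1 = 4:
  S[A,A] = ((-3.6)·(-3.6) + (-1.6)·(-1.6) + (-3.6)·(-3.6) + (4.4)·(4.4) + (4.4)·(4.4)) / 4 = 67.2/4 = 16.8
  S[A,B] = ((-3.6)·(1.2) + (-1.6)·(-0.8) + (-3.6)·(2.2) + (4.4)·(-2.8) + (4.4)·(0.2)) / 4 = -22.4/4 = -5.6
  S[B,B] = ((1.2)·(1.2) + (-0.8)·(-0.8) + (2.2)·(2.2) + (-2.8)·(-2.8) + (0.2)·(0.2)) / 4 = 14.8/4 = 3.7
  S = [[16.8, -5.6],
 [-5.6, 3.7]].

Step 3 — invert S. det(S) = 16.8·3.7 - (-5.6)² = 30.8.
  S^{-1} = (1/det) · [[d, -b], [-b, a]] = [[0.1201, 0.1818],
 [0.1818, 0.5455]].

Step 4 — quadratic form (x̄ - mu_0)^T · S^{-1} · (x̄ - mu_0):
  S^{-1} · (x̄ - mu_0) = (0.0357, 0),
  (x̄ - mu_0)^T · [...] = (0.6)·(0.0357) + (-0.2)·(0) = 0.0214.

Step 5 — scale by n: T² = 5 · 0.0214 = 0.1071.

T² ≈ 0.1071


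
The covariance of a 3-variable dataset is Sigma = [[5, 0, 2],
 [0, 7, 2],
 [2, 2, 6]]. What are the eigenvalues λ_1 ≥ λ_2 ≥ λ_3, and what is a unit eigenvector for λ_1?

Step 1 — characteristic polynomial p(λ) = det(λI - Sigma) = λ³ - tr·λ² + c_1·λ - det, where tr = trace, c_1 = sum of the principal 2×2 minors, det = det(Sigma):
  tr = 5 + 7 + 6 = 18,
  c_1 = (5·7 - (0)²) + (5·6 - (2)²) + (7·6 - (2)²) = 35 + 26 + 38 = 99,
  det = 5·(7·6 - (2)²) - (0)·((0)·6 - (2)·(2)) + (2)·((0)·(2) - 7·(2)) = 5·(38) - (0)·(-4) + (2)·(-14) = 162.
  So p(λ) = λ³ - 18λ² + 99λ - 162.
Step 2 — look for an integer root (rational root theorem: any rational root is an integer divisor of 162). Testing λ = 3:
  p(3) = 27 - 162 + 297 - 162 = 0  ✓
  Dividing out (λ - 3): p(λ) = (λ - 3)(λ² - 15λ + 54).
Step 3 — remaining eigenvalues from the quadratic λ² - 15λ + 54 = 0:
  Δ = 15² - 4·54 = 225 - 216 = 9,  λ = (15 ± √9)/2 = (15 ± 3)/2 = 9 or 6.
  Sorted: λ_1 = 9,  λ_2 = 6,  λ_3 = 3  (check: sum = 18 = tr ✓).

Step 4 — unit eigenvector for λ_1 = 9: v spans the null space of (Sigma - λ_1 I), whose rows are
  r_1 = (-4, 0, 2),  r_2 = (0, -2, 2),  r_3 = (2, 2, -3).
  v is orthogonal to every row, so take v ∝ r_1 × r_2 = ((0)·(2) - (2)·(-2), (2)·(0) - (-4)·(2), (-4)·(-2) - (0)·(0)) = (4, 8, 8).
  Rescale (divide by 4): u = (1, 2, 2).
  ||u|| = √((1)² + (2)² + (2)²) = √(9) = 3,  v_1 = u/||u|| ≈ (0.3333, 0.6667, 0.6667) (||v_1|| = 1).

λ_1 = 9,  λ_2 = 6,  λ_3 = 3;  v_1 ≈ (0.3333, 0.6667, 0.6667)


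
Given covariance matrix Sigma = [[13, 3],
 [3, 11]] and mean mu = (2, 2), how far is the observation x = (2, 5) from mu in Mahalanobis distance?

Step 1 — centre the observation: (x - mu) = (0, 3).

Step 2 — invert Sigma. det(Sigma) = 13·11 - (3)² = 134.
  Sigma^{-1} = (1/det) · [[d, -b], [-b, a]] = [[0.0821, -0.0224],
 [-0.0224, 0.097]].

Step 3 — form the quadratic (x - mu)^T · Sigma^{-1} · (x - mu):
  Sigma^{-1} · (x - mu) = (-0.0672, 0.291).
  (x - mu)^T · [Sigma^{-1} · (x - mu)] = (0)·(-0.0672) + (3)·(0.291) = 0.8731.

Step 4 — take square root: d = √(0.8731) ≈ 0.9344.

d(x, mu) = √(0.8731) ≈ 0.9344


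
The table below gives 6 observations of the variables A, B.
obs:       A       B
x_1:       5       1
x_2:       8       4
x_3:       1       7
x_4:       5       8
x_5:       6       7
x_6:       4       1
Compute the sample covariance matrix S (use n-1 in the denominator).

Step 1 — column means:
  mean(A) = (5 + 8 + 1 + 5 + 6 + 4) / 6 = 29/6 = 4.8333
  mean(B) = (1 + 4 + 7 + 8 + 7 + 1) / 6 = 28/6 = 4.6667

Step 2 — sample covariance S[i,j] = (1/(n-1)) · Σ_k (x_{k,i} - mean_i) · (x_{k,j} - mean_j), with n-1 = 5.
  S[A,A] = ((0.1667)·(0.1667) + (3.1667)·(3.1667) + (-3.8333)·(-3.8333) + (0.1667)·(0.1667) + (1.1667)·(1.1667) + (-0.8333)·(-0.8333)) / 5 = 26.8333/5 = 5.3667
  S[A,B] = ((0.1667)·(-3.6667) + (3.1667)·(-0.6667) + (-3.8333)·(2.3333) + (0.1667)·(3.3333) + (1.1667)·(2.3333) + (-0.8333)·(-3.6667)) / 5 = -5.3333/5 = -1.0667
  S[B,B] = ((-3.6667)·(-3.6667) + (-0.6667)·(-0.6667) + (2.3333)·(2.3333) + (3.3333)·(3.3333) + (2.3333)·(2.3333) + (-3.6667)·(-3.6667)) / 5 = 49.3333/5 = 9.8667

S is symmetric (S[j,i] = S[i,j]). Assembling:

S = [[5.3667, -1.0667],
 [-1.0667, 9.8667]]


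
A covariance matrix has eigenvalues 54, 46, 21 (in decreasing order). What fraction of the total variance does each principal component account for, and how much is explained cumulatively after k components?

Step 1 — total variance = trace(Sigma) = Σ λ_i = 54 + 46 + 21 = 121.

Step 2 — fraction explained by component i = λ_i / Σ λ:
  PC1: 54/121 = 0.4463
  PC2: 46/121 = 0.3802
  PC3: 21/121 = 0.1736

Step 3 — cumulative fraction after k components = (λ_1 + ... + λ_k) / Σ λ:
  k = 1: 54/121 = 0.4463
  k = 2: (54 + 46)/121 = 100/121 = 0.8264
  k = 3: (54 + 46 + 21)/121 = 121/121 = 1

Summary (fraction, with percent):

explained: PC1 0.4463 (44.63%), PC2 0.3802 (38.02%), PC3 0.1736 (17.36%);  cumulative: 0.4463, 0.8264, 1


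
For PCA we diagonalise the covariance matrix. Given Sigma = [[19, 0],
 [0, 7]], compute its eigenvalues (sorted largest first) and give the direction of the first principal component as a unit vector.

Step 1 — characteristic polynomial of 2×2 Sigma:
  det(Sigma - λI) = λ² - trace · λ + det = 0.
  trace = 19 + 7 = 26, det = 19·7 - (0)² = 133.
Step 2 — discriminant:
  Δ = trace² - 4·det = 676 - 532 = 144.
Step 3 — eigenvalues:
  λ = (trace ± √Δ)/2 = (26 ± 12)/2,
  λ_1 = 19,  λ_2 = 7.

Step 4 — unit eigenvector for λ_1: Sigma is diagonal, so its eigenvectors are the coordinate axes. λ_1 = 19 is the diagonal entry on the first coordinate axis, hence
  v_1 = (1, 0) (||v_1|| = 1).

λ_1 = 19,  λ_2 = 7;  v_1 ≈ (1, 0)


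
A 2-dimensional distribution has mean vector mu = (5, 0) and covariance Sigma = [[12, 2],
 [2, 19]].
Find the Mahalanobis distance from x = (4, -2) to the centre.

Step 1 — centre the observation: (x - mu) = (-1, -2).

Step 2 — invert Sigma. det(Sigma) = 12·19 - (2)² = 224.
  Sigma^{-1} = (1/det) · [[d, -b], [-b, a]] = [[0.0848, -0.0089],
 [-0.0089, 0.0536]].

Step 3 — form the quadratic (x - mu)^T · Sigma^{-1} · (x - mu):
  Sigma^{-1} · (x - mu) = (-0.067, -0.0982).
  (x - mu)^T · [Sigma^{-1} · (x - mu)] = (-1)·(-0.067) + (-2)·(-0.0982) = 0.2634.

Step 4 — take square root: d = √(0.2634) ≈ 0.5132.

d(x, mu) = √(0.2634) ≈ 0.5132


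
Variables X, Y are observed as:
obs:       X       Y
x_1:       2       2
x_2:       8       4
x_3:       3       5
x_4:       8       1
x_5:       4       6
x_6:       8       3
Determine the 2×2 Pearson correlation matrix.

Step 1 — column means:
  mean(X) = (2 + 8 + 3 + 8 + 4 + 8) / 6 = 33/6 = 5.5
  mean(Y) = (2 + 4 + 5 + 1 + 6 + 3) / 6 = 21/6 = 3.5

Step 2 — sample variances and covariances s[i,j] = (1/(n-1)) · Σ_k (x_{k,i} - mean_i) · (x_{k,j} - mean_j), with n-1 = 5:
  s[X,X] = ((-3.5)·(-3.5) + (2.5)·(2.5) + (-2.5)·(-2.5) + (2.5)·(2.5) + (-1.5)·(-1.5) + (2.5)·(2.5)) / 5 = 39.5/5 = 7.9
  s[X,Y] = ((-3.5)·(-1.5) + (2.5)·(0.5) + (-2.5)·(1.5) + (2.5)·(-2.5) + (-1.5)·(2.5) + (2.5)·(-0.5)) / 5 = -8.5/5 = -1.7
  s[Y,Y] = ((-1.5)·(-1.5) + (0.5)·(0.5) + (1.5)·(1.5) + (-2.5)·(-2.5) + (2.5)·(2.5) + (-0.5)·(-0.5)) / 5 = 17.5/5 = 3.5
  Sample standard deviations s_i = √(s[i,i]):
  s(X) = √(7.9) = 2.8107
  s(Y) = √(3.5) = 1.8708

Step 3 — r_{ij} = s_{ij} / (s_i · s_j):
  r[X,X] = 1 (diagonal).
  r[X,Y] = -1.7 / (2.8107 · 1.8708) = -1.7 / 5.2583 = -0.3233
  r[Y,Y] = 1 (diagonal).

R is symmetric with unit diagonal. Assembling:

R = [[1, -0.3233],
 [-0.3233, 1]]


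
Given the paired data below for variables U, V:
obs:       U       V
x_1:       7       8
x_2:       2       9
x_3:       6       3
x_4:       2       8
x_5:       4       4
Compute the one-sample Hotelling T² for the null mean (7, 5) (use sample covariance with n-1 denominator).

Step 1 — sample mean vector:
  mean(U) = (7 + 2 + 6 + 2 + 4) / 5 = 21/5 = 4.2
  mean(V) = (8 + 9 + 3 + 8 + 4) / 5 = 32/5 = 6.4
  x̄ = (4.2, 6.4),  deviation x̄ - mu_0 = (4.2, 6.4) - (7, 5) = (-2.8, 1.4).

Step 2 — sample covariance matrix, S[i,j] = (1/(n-1)) · Σ_k (x_{k,i} - mean_i) · (x_{k,j} - mean_j), divisor n-1 = 4:
  S[U,U] = ((2.8)·(2.8) + (-2.2)·(-2.2) + (1.8)·(1.8) + (-2.2)·(-2.2) + (-0.2)·(-0.2)) / 4 = 20.8/4 = 5.2
  S[U,V] = ((2.8)·(1.6) + (-2.2)·(2.6) + (1.8)·(-3.4) + (-2.2)·(1.6) + (-0.2)·(-2.4)) / 4 = -10.4/4 = -2.6
  S[V,V] = ((1.6)·(1.6) + (2.6)·(2.6) + (-3.4)·(-3.4) + (1.6)·(1.6) + (-2.4)·(-2.4)) / 4 = 29.2/4 = 7.3
  S = [[5.2, -2.6],
 [-2.6, 7.3]].

Step 3 — invert S. det(S) = 5.2·7.3 - (-2.6)² = 31.2.
  S^{-1} = (1/det) · [[d, -b], [-b, a]] = [[0.234, 0.0833],
 [0.0833, 0.1667]].

Step 4 — quadratic form (x̄ - mu_0)^T · S^{-1} · (x̄ - mu_0):
  S^{-1} · (x̄ - mu_0) = (-0.5385, 0),
  (x̄ - mu_0)^T · [...] = (-2.8)·(-0.5385) + (1.4)·(0) = 1.5077.

Step 5 — scale by n: T² = 5 · 1.5077 = 7.5385.

T² ≈ 7.5385


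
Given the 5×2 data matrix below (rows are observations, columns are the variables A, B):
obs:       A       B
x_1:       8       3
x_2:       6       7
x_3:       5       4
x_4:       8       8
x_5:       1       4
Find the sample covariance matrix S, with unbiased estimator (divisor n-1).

Step 1 — column means:
  mean(A) = (8 + 6 + 5 + 8 + 1) / 5 = 28/5 = 5.6
  mean(B) = (3 + 7 + 4 + 8 + 4) / 5 = 26/5 = 5.2

Step 2 — sample covariance S[i,j] = (1/(n-1)) · Σ_k (x_{k,i} - mean_i) · (x_{k,j} - mean_j), with n-1 = 4.
  S[A,A] = ((2.4)·(2.4) + (0.4)·(0.4) + (-0.6)·(-0.6) + (2.4)·(2.4) + (-4.6)·(-4.6)) / 4 = 33.2/4 = 8.3
  S[A,B] = ((2.4)·(-2.2) + (0.4)·(1.8) + (-0.6)·(-1.2) + (2.4)·(2.8) + (-4.6)·(-1.2)) / 4 = 8.4/4 = 2.1
  S[B,B] = ((-2.2)·(-2.2) + (1.8)·(1.8) + (-1.2)·(-1.2) + (2.8)·(2.8) + (-1.2)·(-1.2)) / 4 = 18.8/4 = 4.7

S is symmetric (S[j,i] = S[i,j]). Assembling:

S = [[8.3, 2.1],
 [2.1, 4.7]]


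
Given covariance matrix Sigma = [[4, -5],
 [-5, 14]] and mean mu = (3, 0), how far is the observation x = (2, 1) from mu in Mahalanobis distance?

Step 1 — centre the observation: (x - mu) = (-1, 1).

Step 2 — invert Sigma. det(Sigma) = 4·14 - (-5)² = 31.
  Sigma^{-1} = (1/det) · [[d, -b], [-b, a]] = [[0.4516, 0.1613],
 [0.1613, 0.129]].

Step 3 — form the quadratic (x - mu)^T · Sigma^{-1} · (x - mu):
  Sigma^{-1} · (x - mu) = (-0.2903, -0.0323).
  (x - mu)^T · [Sigma^{-1} · (x - mu)] = (-1)·(-0.2903) + (1)·(-0.0323) = 0.2581.

Step 4 — take square root: d = √(0.2581) ≈ 0.508.

d(x, mu) = √(0.2581) ≈ 0.508


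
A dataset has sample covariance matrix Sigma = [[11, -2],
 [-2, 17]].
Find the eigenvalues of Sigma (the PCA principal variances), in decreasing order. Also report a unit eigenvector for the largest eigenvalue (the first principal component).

Step 1 — characteristic polynomial of 2×2 Sigma:
  det(Sigma - λI) = λ² - trace · λ + det = 0.
  trace = 11 + 17 = 28, det = 11·17 - (-2)² = 183.
Step 2 — discriminant:
  Δ = trace² - 4·det = 784 - 732 = 52.
Step 3 — eigenvalues:
  λ = (trace ± √Δ)/2 = (28 ± 7.2111)/2,
  λ_1 = 17.6056,  λ_2 = 10.3944.

Step 4 — unit eigenvector for λ_1: solve (Sigma - λ_1 I)v = 0. First row:
  (11 - 17.6056)·v_x + (-2)·v_y = 0, i.e. (-6.6056)·v_x + (-2)·v_y = 0,
  so v ∝ (b, λ_1 - a) = (-2, 6.6056); multiply by -1 so the first entry is positive: u = (2, -6.6056).
  ||u|| = √((2)² + (-6.6056)²) = √(47.6333) ≈ 6.9017,
  v_1 = u/||u|| ≈ (0.2898, -0.9571) (||v_1|| = 1).

λ_1 = 17.6056,  λ_2 = 10.3944;  v_1 ≈ (0.2898, -0.9571)


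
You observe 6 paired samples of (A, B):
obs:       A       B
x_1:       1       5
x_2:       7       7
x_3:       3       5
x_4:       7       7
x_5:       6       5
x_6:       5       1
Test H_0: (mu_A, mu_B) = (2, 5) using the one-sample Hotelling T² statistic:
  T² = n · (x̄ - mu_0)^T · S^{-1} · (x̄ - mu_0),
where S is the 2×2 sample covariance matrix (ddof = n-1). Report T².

Step 1 — sample mean vector:
  mean(A) = (1 + 7 + 3 + 7 + 6 + 5) / 6 = 29/6 = 4.8333
  mean(B) = (5 + 7 + 5 + 7 + 5 + 1) / 6 = 30/6 = 5
  x̄ = (4.8333, 5),  deviation x̄ - mu_0 = (4.8333, 5) - (2, 5) = (2.8333, 0).

Step 2 — sample covariance matrix, S[i,j] = (1/(n-1)) · Σ_k (x_{k,i} - mean_i) · (x_{k,j} - mean_j), divisor n-1 = 5:
  S[A,A] = ((-3.8333)·(-3.8333) + (2.1667)·(2.1667) + (-1.8333)·(-1.8333) + (2.1667)·(2.1667) + (1.1667)·(1.1667) + (0.1667)·(0.1667)) / 5 = 28.8333/5 = 5.7667
  S[A,B] = ((-3.8333)·(0) + (2.1667)·(2) + (-1.8333)·(0) + (2.1667)·(2) + (1.1667)·(0) + (0.1667)·(-4)) / 5 = 8/5 = 1.6
  S[B,B] = ((0)·(0) + (2)·(2) + (0)·(0) + (2)·(2) + (0)·(0) + (-4)·(-4)) / 5 = 24/5 = 4.8
  S = [[5.7667, 1.6],
 [1.6, 4.8]].

Step 3 — invert S. det(S) = 5.7667·4.8 - (1.6)² = 25.12.
  S^{-1} = (1/det) · [[d, -b], [-b, a]] = [[0.1911, -0.0637],
 [-0.0637, 0.2296]].

Step 4 — quadratic form (x̄ - mu_0)^T · S^{-1} · (x̄ - mu_0):
  S^{-1} · (x̄ - mu_0) = (0.5414, -0.1805),
  (x̄ - mu_0)^T · [...] = (2.8333)·(0.5414) + (0)·(-0.1805) = 1.534.

Step 5 — scale by n: T² = 6 · 1.534 = 9.2038.

T² ≈ 9.2038


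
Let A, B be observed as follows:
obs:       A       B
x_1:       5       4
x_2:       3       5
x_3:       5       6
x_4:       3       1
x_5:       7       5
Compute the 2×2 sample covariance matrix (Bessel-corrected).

Step 1 — column means:
  mean(A) = (5 + 3 + 5 + 3 + 7) / 5 = 23/5 = 4.6
  mean(B) = (4 + 5 + 6 + 1 + 5) / 5 = 21/5 = 4.2

Step 2 — sample covariance S[i,j] = (1/(n-1)) · Σ_k (x_{k,i} - mean_i) · (x_{k,j} - mean_j), with n-1 = 4.
  S[A,A] = ((0.4)·(0.4) + (-1.6)·(-1.6) + (0.4)·(0.4) + (-1.6)·(-1.6) + (2.4)·(2.4)) / 4 = 11.2/4 = 2.8
  S[A,B] = ((0.4)·(-0.2) + (-1.6)·(0.8) + (0.4)·(1.8) + (-1.6)·(-3.2) + (2.4)·(0.8)) / 4 = 6.4/4 = 1.6
  S[B,B] = ((-0.2)·(-0.2) + (0.8)·(0.8) + (1.8)·(1.8) + (-3.2)·(-3.2) + (0.8)·(0.8)) / 4 = 14.8/4 = 3.7

S is symmetric (S[j,i] = S[i,j]). Assembling:

S = [[2.8, 1.6],
 [1.6, 3.7]]


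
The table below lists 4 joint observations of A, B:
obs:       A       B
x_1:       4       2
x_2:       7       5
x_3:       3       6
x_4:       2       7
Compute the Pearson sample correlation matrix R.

Step 1 — column means:
  mean(A) = (4 + 7 + 3 + 2) / 4 = 16/4 = 4
  mean(B) = (2 + 5 + 6 + 7) / 4 = 20/4 = 5

Step 2 — sample variances and covariances s[i,j] = (1/(n-1)) · Σ_k (x_{k,i} - mean_i) · (x_{k,j} - mean_j), with n-1 = 3:
  s[A,A] = ((0)·(0) + (3)·(3) + (-1)·(-1) + (-2)·(-2)) / 3 = 14/3 = 4.6667
  s[A,B] = ((0)·(-3) + (3)·(0) + (-1)·(1) + (-2)·(2)) / 3 = -5/3 = -1.6667
  s[B,B] = ((-3)·(-3) + (0)·(0) + (1)·(1) + (2)·(2)) / 3 = 14/3 = 4.6667
  Sample standard deviations s_i = √(s[i,i]):
  s(A) = √(4.6667) = 2.1602
  s(B) = √(4.6667) = 2.1602

Step 3 — r_{ij} = s_{ij} / (s_i · s_j):
  r[A,A] = 1 (diagonal).
  r[A,B] = -1.6667 / (2.1602 · 2.1602) = -1.6667 / 4.6667 = -0.3571
  r[B,B] = 1 (diagonal).

R is symmetric with unit diagonal. Assembling:

R = [[1, -0.3571],
 [-0.3571, 1]]


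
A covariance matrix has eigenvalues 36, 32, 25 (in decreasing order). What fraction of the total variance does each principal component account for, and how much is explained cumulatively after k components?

Step 1 — total variance = trace(Sigma) = Σ λ_i = 36 + 32 + 25 = 93.

Step 2 — fraction explained by component i = λ_i / Σ λ:
  PC1: 36/93 = 0.3871
  PC2: 32/93 = 0.3441
  PC3: 25/93 = 0.2688

Step 3 — cumulative fraction after k components = (λ_1 + ... + λ_k) / Σ λ:
  k = 1: 36/93 = 0.3871
  k = 2: (36 + 32)/93 = 68/93 = 0.7312
  k = 3: (36 + 32 + 25)/93 = 93/93 = 1

Summary (fraction, with percent):

explained: PC1 0.3871 (38.71%), PC2 0.3441 (34.41%), PC3 0.2688 (26.88%);  cumulative: 0.3871, 0.7312, 1


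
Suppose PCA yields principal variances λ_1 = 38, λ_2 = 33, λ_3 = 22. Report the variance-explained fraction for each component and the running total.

Step 1 — total variance = trace(Sigma) = Σ λ_i = 38 + 33 + 22 = 93.

Step 2 — fraction explained by component i = λ_i / Σ λ:
  PC1: 38/93 = 0.4086
  PC2: 33/93 = 0.3548
  PC3: 22/93 = 0.2366

Step 3 — cumulative fraction after k components = (λ_1 + ... + λ_k) / Σ λ:
  k = 1: 38/93 = 0.4086
  k = 2: (38 + 33)/93 = 71/93 = 0.7634
  k = 3: (38 + 33 + 22)/93 = 93/93 = 1

Summary (fraction, with percent):

explained: PC1 0.4086 (40.86%), PC2 0.3548 (35.48%), PC3 0.2366 (23.66%);  cumulative: 0.4086, 0.7634, 1


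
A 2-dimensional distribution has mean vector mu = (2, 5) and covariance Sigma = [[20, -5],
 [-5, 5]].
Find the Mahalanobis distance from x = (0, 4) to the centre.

Step 1 — centre the observation: (x - mu) = (-2, -1).

Step 2 — invert Sigma. det(Sigma) = 20·5 - (-5)² = 75.
  Sigma^{-1} = (1/det) · [[d, -b], [-b, a]] = [[0.0667, 0.0667],
 [0.0667, 0.2667]].

Step 3 — form the quadratic (x - mu)^T · Sigma^{-1} · (x - mu):
  Sigma^{-1} · (x - mu) = (-0.2, -0.4).
  (x - mu)^T · [Sigma^{-1} · (x - mu)] = (-2)·(-0.2) + (-1)·(-0.4) = 0.8.

Step 4 — take square root: d = √(0.8) ≈ 0.8944.

d(x, mu) = √(0.8) ≈ 0.8944


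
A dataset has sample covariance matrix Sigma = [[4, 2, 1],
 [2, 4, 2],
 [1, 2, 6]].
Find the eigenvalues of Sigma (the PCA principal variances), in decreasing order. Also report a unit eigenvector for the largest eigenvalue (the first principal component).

Step 1 — characteristic polynomial p(λ) = det(λI - Sigma) = λ³ - tr·λ² + c_1·λ - det, where tr = trace, c_1 = sum of the principal 2×2 minors, det = det(Sigma):
  tr = 4 + 4 + 6 = 14,
  c_1 = (4·4 - (2)²) + (4·6 - (1)²) + (4·6 - (2)²) = 12 + 23 + 20 = 55,
  det = 4·(4·6 - (2)²) - (2)·((2)·6 - (2)·(1)) + (1)·((2)·(2) - 4·(1)) = 4·(20) - (2)·(10) + (1)·(0) = 60.
  So p(λ) = λ³ - 14λ² + 55λ - 60.
Step 2 — look for an integer root (rational root theorem: any rational root is an integer divisor of 60). Testing λ = 4:
  p(4) = 64 - 224 + 220 - 60 = 0  ✓
  Dividing out (λ - 4): p(λ) = (λ - 4)(λ² - 10λ + 15).
Step 3 — remaining eigenvalues from the quadratic λ² - 10λ + 15 = 0:
  Δ = 10² - 4·15 = 100 - 60 = 40,  λ = (10 ± √40)/2 = (10 ± 6.3246)/2 ≈ 8.1623 or 1.8377.
  Sorted: λ_1 = 8.1623,  λ_2 = 4,  λ_3 = 1.8377  (check: sum = 14 = tr ✓).

Step 4 — unit eigenvector for λ_1 ≈ 8.1623: v spans the null space of (Sigma - λ_1 I), whose rows are
  r_1 = (-4.1623, 2, 1),  r_2 = (2, -4.1623, 2),  r_3 = (1, 2, -2.1623).
  v is orthogonal to every row, so take v ∝ r_1 × r_2 = ((2)·(2) - (1)·(-4.1623), (1)·(2) - (-4.1623)·(2), (-4.1623)·(-4.1623) - (2)·(2)) ≈ (8.1623, 10.3246, 13.3246).
  Let u = (8.1623, 10.3246, 13.3246).
  ||u|| = √((8.1623)² + (10.3246)² + (13.3246)²) = √(350.763) ≈ 18.7287,  v_1 = u/||u|| ≈ (0.4358, 0.5513, 0.7115) (||v_1|| = 1).

λ_1 = 8.1623,  λ_2 = 4,  λ_3 = 1.8377;  v_1 ≈ (0.4358, 0.5513, 0.7115)


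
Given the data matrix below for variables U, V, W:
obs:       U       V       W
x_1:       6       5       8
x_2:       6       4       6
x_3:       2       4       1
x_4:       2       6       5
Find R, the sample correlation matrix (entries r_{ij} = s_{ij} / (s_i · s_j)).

Step 1 — column means:
  mean(U) = (6 + 6 + 2 + 2) / 4 = 16/4 = 4
  mean(V) = (5 + 4 + 4 + 6) / 4 = 19/4 = 4.75
  mean(W) = (8 + 6 + 1 + 5) / 4 = 20/4 = 5

Step 2 — sample variances and covariances s[i,j] = (1/(n-1)) · Σ_k (x_{k,i} - mean_i) · (x_{k,j} - mean_j), with n-1 = 3:
  s[U,U] = ((2)·(2) + (2)·(2) + (-2)·(-2) + (-2)·(-2)) / 3 = 16/3 = 5.3333
  s[U,V] = ((2)·(0.25) + (2)·(-0.75) + (-2)·(-0.75) + (-2)·(1.25)) / 3 = -2/3 = -0.6667
  s[U,W] = ((2)·(3) + (2)·(1) + (-2)·(-4) + (-2)·(0)) / 3 = 16/3 = 5.3333
  s[V,V] = ((0.25)·(0.25) + (-0.75)·(-0.75) + (-0.75)·(-0.75) + (1.25)·(1.25)) / 3 = 2.75/3 = 0.9167
  s[V,W] = ((0.25)·(3) + (-0.75)·(1) + (-0.75)·(-4) + (1.25)·(0)) / 3 = 3/3 = 1
  s[W,W] = ((3)·(3) + (1)·(1) + (-4)·(-4) + (0)·(0)) / 3 = 26/3 = 8.6667
  Sample standard deviations s_i = √(s[i,i]):
  s(U) = √(5.3333) = 2.3094
  s(V) = √(0.9167) = 0.9574
  s(W) = √(8.6667) = 2.9439

Step 3 — r_{ij} = s_{ij} / (s_i · s_j):
  r[U,U] = 1 (diagonal).
  r[U,V] = -0.6667 / (2.3094 · 0.9574) = -0.6667 / 2.2111 = -0.3015
  r[U,W] = 5.3333 / (2.3094 · 2.9439) = 5.3333 / 6.7987 = 0.7845
  r[V,V] = 1 (diagonal).
  r[V,W] = 1 / (0.9574 · 2.9439) = 1 / 2.8186 = 0.3548
  r[W,W] = 1 (diagonal).

R is symmetric with unit diagonal. Assembling:

R = [[1, -0.3015, 0.7845],
 [-0.3015, 1, 0.3548],
 [0.7845, 0.3548, 1]]


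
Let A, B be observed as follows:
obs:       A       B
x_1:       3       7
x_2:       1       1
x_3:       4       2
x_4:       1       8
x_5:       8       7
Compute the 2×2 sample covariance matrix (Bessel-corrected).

Step 1 — column means:
  mean(A) = (3 + 1 + 4 + 1 + 8) / 5 = 17/5 = 3.4
  mean(B) = (7 + 1 + 2 + 8 + 7) / 5 = 25/5 = 5

Step 2 — sample covariance S[i,j] = (1/(n-1)) · Σ_k (x_{k,i} - mean_i) · (x_{k,j} - mean_j), with n-1 = 4.
  S[A,A] = ((-0.4)·(-0.4) + (-2.4)·(-2.4) + (0.6)·(0.6) + (-2.4)·(-2.4) + (4.6)·(4.6)) / 4 = 33.2/4 = 8.3
  S[A,B] = ((-0.4)·(2) + (-2.4)·(-4) + (0.6)·(-3) + (-2.4)·(3) + (4.6)·(2)) / 4 = 9/4 = 2.25
  S[B,B] = ((2)·(2) + (-4)·(-4) + (-3)·(-3) + (3)·(3) + (2)·(2)) / 4 = 42/4 = 10.5

S is symmetric (S[j,i] = S[i,j]). Assembling:

S = [[8.3, 2.25],
 [2.25, 10.5]]


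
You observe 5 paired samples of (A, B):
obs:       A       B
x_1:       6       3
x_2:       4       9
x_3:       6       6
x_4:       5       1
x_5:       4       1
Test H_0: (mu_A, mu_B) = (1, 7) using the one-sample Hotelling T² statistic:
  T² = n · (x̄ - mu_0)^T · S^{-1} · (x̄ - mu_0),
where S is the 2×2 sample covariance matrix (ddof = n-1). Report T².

Step 1 — sample mean vector:
  mean(A) = (6 + 4 + 6 + 5 + 4) / 5 = 25/5 = 5
  mean(B) = (3 + 9 + 6 + 1 + 1) / 5 = 20/5 = 4
  x̄ = (5, 4),  deviation x̄ - mu_0 = (5, 4) - (1, 7) = (4, -3).

Step 2 — sample covariance matrix, S[i,j] = (1/(n-1)) · Σ_k (x_{k,i} - mean_i) · (x_{k,j} - mean_j), divisor n-1 = 4:
  S[A,A] = ((1)·(1) + (-1)·(-1) + (1)·(1) + (0)·(0) + (-1)·(-1)) / 4 = 4/4 = 1
  S[A,B] = ((1)·(-1) + (-1)·(5) + (1)·(2) + (0)·(-3) + (-1)·(-3)) / 4 = -1/4 = -0.25
  S[B,B] = ((-1)·(-1) + (5)·(5) + (2)·(2) + (-3)·(-3) + (-3)·(-3)) / 4 = 48/4 = 12
  S = [[1, -0.25],
 [-0.25, 12]].

Step 3 — invert S. det(S) = 1·12 - (-0.25)² = 11.9375.
  S^{-1} = (1/det) · [[d, -b], [-b, a]] = [[1.0052, 0.0209],
 [0.0209, 0.0838]].

Step 4 — quadratic form (x̄ - mu_0)^T · S^{-1} · (x̄ - mu_0):
  S^{-1} · (x̄ - mu_0) = (3.9581, -0.1675),
  (x̄ - mu_0)^T · [...] = (4)·(3.9581) + (-3)·(-0.1675) = 16.3351.

Step 5 — scale by n: T² = 5 · 16.3351 = 81.6754.

T² ≈ 81.6754


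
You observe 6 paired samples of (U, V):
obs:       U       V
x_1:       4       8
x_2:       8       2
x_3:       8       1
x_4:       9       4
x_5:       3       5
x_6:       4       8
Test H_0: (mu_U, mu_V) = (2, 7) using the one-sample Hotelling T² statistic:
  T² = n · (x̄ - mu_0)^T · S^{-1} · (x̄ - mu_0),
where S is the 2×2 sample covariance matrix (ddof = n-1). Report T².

Step 1 — sample mean vector:
  mean(U) = (4 + 8 + 8 + 9 + 3 + 4) / 6 = 36/6 = 6
  mean(V) = (8 + 2 + 1 + 4 + 5 + 8) / 6 = 28/6 = 4.6667
  x̄ = (6, 4.6667),  deviation x̄ - mu_0 = (6, 4.6667) - (2, 7) = (4, -2.3333).

Step 2 — sample covariance matrix, S[i,j] = (1/(n-1)) · Σ_k (x_{k,i} - mean_i) · (x_{k,j} - mean_j), divisor n-1 = 5:
  S[U,U] = ((-2)·(-2) + (2)·(2) + (2)·(2) + (3)·(3) + (-3)·(-3) + (-2)·(-2)) / 5 = 34/5 = 6.8
  S[U,V] = ((-2)·(3.3333) + (2)·(-2.6667) + (2)·(-3.6667) + (3)·(-0.6667) + (-3)·(0.3333) + (-2)·(3.3333)) / 5 = -29/5 = -5.8
  S[V,V] = ((3.3333)·(3.3333) + (-2.6667)·(-2.6667) + (-3.6667)·(-3.6667) + (-0.6667)·(-0.6667) + (0.3333)·(0.3333) + (3.3333)·(3.3333)) / 5 = 43.3333/5 = 8.6667
  S = [[6.8, -5.8],
 [-5.8, 8.6667]].

Step 3 — invert S. det(S) = 6.8·8.6667 - (-5.8)² = 25.2933.
  S^{-1} = (1/det) · [[d, -b], [-b, a]] = [[0.3426, 0.2293],
 [0.2293, 0.2688]].

Step 4 — quadratic form (x̄ - mu_0)^T · S^{-1} · (x̄ - mu_0):
  S^{-1} · (x̄ - mu_0) = (0.8355, 0.2899),
  (x̄ - mu_0)^T · [...] = (4)·(0.8355) + (-2.3333)·(0.2899) = 2.6656.

Step 5 — scale by n: T² = 6 · 2.6656 = 15.9937.

T² ≈ 15.9937


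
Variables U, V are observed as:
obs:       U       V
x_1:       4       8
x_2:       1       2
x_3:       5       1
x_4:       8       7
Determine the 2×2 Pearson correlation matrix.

Step 1 — column means:
  mean(U) = (4 + 1 + 5 + 8) / 4 = 18/4 = 4.5
  mean(V) = (8 + 2 + 1 + 7) / 4 = 18/4 = 4.5

Step 2 — sample variances and covariances s[i,j] = (1/(n-1)) · Σ_k (x_{k,i} - mean_i) · (x_{k,j} - mean_j), with n-1 = 3:
  s[U,U] = ((-0.5)·(-0.5) + (-3.5)·(-3.5) + (0.5)·(0.5) + (3.5)·(3.5)) / 3 = 25/3 = 8.3333
  s[U,V] = ((-0.5)·(3.5) + (-3.5)·(-2.5) + (0.5)·(-3.5) + (3.5)·(2.5)) / 3 = 14/3 = 4.6667
  s[V,V] = ((3.5)·(3.5) + (-2.5)·(-2.5) + (-3.5)·(-3.5) + (2.5)·(2.5)) / 3 = 37/3 = 12.3333
  Sample standard deviations s_i = √(s[i,i]):
  s(U) = √(8.3333) = 2.8868
  s(V) = √(12.3333) = 3.5119

Step 3 — r_{ij} = s_{ij} / (s_i · s_j):
  r[U,U] = 1 (diagonal).
  r[U,V] = 4.6667 / (2.8868 · 3.5119) = 4.6667 / 10.1379 = 0.4603
  r[V,V] = 1 (diagonal).

R is symmetric with unit diagonal. Assembling:

R = [[1, 0.4603],
 [0.4603, 1]]


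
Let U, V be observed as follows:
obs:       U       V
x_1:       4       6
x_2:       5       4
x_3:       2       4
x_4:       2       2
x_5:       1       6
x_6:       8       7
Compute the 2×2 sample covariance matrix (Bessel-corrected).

Step 1 — column means:
  mean(U) = (4 + 5 + 2 + 2 + 1 + 8) / 6 = 22/6 = 3.6667
  mean(V) = (6 + 4 + 4 + 2 + 6 + 7) / 6 = 29/6 = 4.8333

Step 2 — sample covariance S[i,j] = (1/(n-1)) · Σ_k (x_{k,i} - mean_i) · (x_{k,j} - mean_j), with n-1 = 5.
  S[U,U] = ((0.3333)·(0.3333) + (1.3333)·(1.3333) + (-1.6667)·(-1.6667) + (-1.6667)·(-1.6667) + (-2.6667)·(-2.6667) + (4.3333)·(4.3333)) / 5 = 33.3333/5 = 6.6667
  S[U,V] = ((0.3333)·(1.1667) + (1.3333)·(-0.8333) + (-1.6667)·(-0.8333) + (-1.6667)·(-2.8333) + (-2.6667)·(1.1667) + (4.3333)·(2.1667)) / 5 = 11.6667/5 = 2.3333
  S[V,V] = ((1.1667)·(1.1667) + (-0.8333)·(-0.8333) + (-0.8333)·(-0.8333) + (-2.8333)·(-2.8333) + (1.1667)·(1.1667) + (2.1667)·(2.1667)) / 5 = 16.8333/5 = 3.3667

S is symmetric (S[j,i] = S[i,j]). Assembling:

S = [[6.6667, 2.3333],
 [2.3333, 3.3667]]


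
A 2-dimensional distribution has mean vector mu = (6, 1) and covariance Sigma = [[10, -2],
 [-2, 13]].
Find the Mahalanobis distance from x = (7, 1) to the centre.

Step 1 — centre the observation: (x - mu) = (1, 0).

Step 2 — invert Sigma. det(Sigma) = 10·13 - (-2)² = 126.
  Sigma^{-1} = (1/det) · [[d, -b], [-b, a]] = [[0.1032, 0.0159],
 [0.0159, 0.0794]].

Step 3 — form the quadratic (x - mu)^T · Sigma^{-1} · (x - mu):
  Sigma^{-1} · (x - mu) = (0.1032, 0.0159).
  (x - mu)^T · [Sigma^{-1} · (x - mu)] = (1)·(0.1032) + (0)·(0.0159) = 0.1032.

Step 4 — take square root: d = √(0.1032) ≈ 0.3212.

d(x, mu) = √(0.1032) ≈ 0.3212


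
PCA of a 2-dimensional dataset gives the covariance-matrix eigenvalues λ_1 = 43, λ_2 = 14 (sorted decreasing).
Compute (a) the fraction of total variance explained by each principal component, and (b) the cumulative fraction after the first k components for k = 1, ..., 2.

Step 1 — total variance = trace(Sigma) = Σ λ_i = 43 + 14 = 57.

Step 2 — fraction explained by component i = λ_i / Σ λ:
  PC1: 43/57 = 0.7544
  PC2: 14/57 = 0.2456

Step 3 — cumulative fraction after k components = (λ_1 + ... + λ_k) / Σ λ:
  k = 1: 43/57 = 0.7544
  k = 2: (43 + 14)/57 = 57/57 = 1

Summary (fraction, with percent):

explained: PC1 0.7544 (75.44%), PC2 0.2456 (24.56%);  cumulative: 0.7544, 1


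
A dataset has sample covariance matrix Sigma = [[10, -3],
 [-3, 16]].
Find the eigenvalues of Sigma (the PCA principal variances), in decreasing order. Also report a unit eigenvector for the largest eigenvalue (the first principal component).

Step 1 — characteristic polynomial of 2×2 Sigma:
  det(Sigma - λI) = λ² - trace · λ + det = 0.
  trace = 10 + 16 = 26, det = 10·16 - (-3)² = 151.
Step 2 — discriminant:
  Δ = trace² - 4·det = 676 - 604 = 72.
Step 3 — eigenvalues:
  λ = (trace ± √Δ)/2 = (26 ± 8.4853)/2,
  λ_1 = 17.2426,  λ_2 = 8.7574.

Step 4 — unit eigenvector for λ_1: solve (Sigma - λ_1 I)v = 0. First row:
  (10 - 17.2426)·v_x + (-3)·v_y = 0, i.e. (-7.2426)·v_x + (-3)·v_y = 0,
  so v ∝ (b, λ_1 - a) = (-3, 7.2426); multiply by -1 so the first entry is positive: u = (3, -7.2426).
  ||u|| = √((3)² + (-7.2426)²) = √(61.4558) ≈ 7.8394,
  v_1 = u/||u|| ≈ (0.3827, -0.9239) (||v_1|| = 1).

λ_1 = 17.2426,  λ_2 = 8.7574;  v_1 ≈ (0.3827, -0.9239)


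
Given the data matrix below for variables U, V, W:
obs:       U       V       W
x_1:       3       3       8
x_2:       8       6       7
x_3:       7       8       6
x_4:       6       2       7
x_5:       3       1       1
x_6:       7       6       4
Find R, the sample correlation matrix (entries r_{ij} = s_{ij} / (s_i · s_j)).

Step 1 — column means:
  mean(U) = (3 + 8 + 7 + 6 + 3 + 7) / 6 = 34/6 = 5.6667
  mean(V) = (3 + 6 + 8 + 2 + 1 + 6) / 6 = 26/6 = 4.3333
  mean(W) = (8 + 7 + 6 + 7 + 1 + 4) / 6 = 33/6 = 5.5

Step 2 — sample variances and covariances s[i,j] = (1/(n-1)) · Σ_k (x_{k,i} - mean_i) · (x_{k,j} - mean_j), with n-1 = 5:
  s[U,U] = ((-2.6667)·(-2.6667) + (2.3333)·(2.3333) + (1.3333)·(1.3333) + (0.3333)·(0.3333) + (-2.6667)·(-2.6667) + (1.3333)·(1.3333)) / 5 = 23.3333/5 = 4.6667
  s[U,V] = ((-2.6667)·(-1.3333) + (2.3333)·(1.6667) + (1.3333)·(3.6667) + (0.3333)·(-2.3333) + (-2.6667)·(-3.3333) + (1.3333)·(1.6667)) / 5 = 22.6667/5 = 4.5333
  s[U,W] = ((-2.6667)·(2.5) + (2.3333)·(1.5) + (1.3333)·(0.5) + (0.3333)·(1.5) + (-2.6667)·(-4.5) + (1.3333)·(-1.5)) / 5 = 8/5 = 1.6
  s[V,V] = ((-1.3333)·(-1.3333) + (1.6667)·(1.6667) + (3.6667)·(3.6667) + (-2.3333)·(-2.3333) + (-3.3333)·(-3.3333) + (1.6667)·(1.6667)) / 5 = 37.3333/5 = 7.4667
  s[V,W] = ((-1.3333)·(2.5) + (1.6667)·(1.5) + (3.6667)·(0.5) + (-2.3333)·(1.5) + (-3.3333)·(-4.5) + (1.6667)·(-1.5)) / 5 = 10/5 = 2
  s[W,W] = ((2.5)·(2.5) + (1.5)·(1.5) + (0.5)·(0.5) + (1.5)·(1.5) + (-4.5)·(-4.5) + (-1.5)·(-1.5)) / 5 = 33.5/5 = 6.7
  Sample standard deviations s_i = √(s[i,i]):
  s(U) = √(4.6667) = 2.1602
  s(V) = √(7.4667) = 2.7325
  s(W) = √(6.7) = 2.5884

Step 3 — r_{ij} = s_{ij} / (s_i · s_j):
  r[U,U] = 1 (diagonal).
  r[U,V] = 4.5333 / (2.1602 · 2.7325) = 4.5333 / 5.9029 = 0.768
  r[U,W] = 1.6 / (2.1602 · 2.5884) = 1.6 / 5.5917 = 0.2861
  r[V,V] = 1 (diagonal).
  r[V,W] = 2 / (2.7325 · 2.5884) = 2 / 7.073 = 0.2828
  r[W,W] = 1 (diagonal).

R is symmetric with unit diagonal. Assembling:

R = [[1, 0.768, 0.2861],
 [0.768, 1, 0.2828],
 [0.2861, 0.2828, 1]]


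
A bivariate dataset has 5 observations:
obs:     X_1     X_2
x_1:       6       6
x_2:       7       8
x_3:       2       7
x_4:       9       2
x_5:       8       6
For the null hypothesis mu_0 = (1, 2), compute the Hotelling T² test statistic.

Step 1 — sample mean vector:
  mean(X_1) = (6 + 7 + 2 + 9 + 8) / 5 = 32/5 = 6.4
  mean(X_2) = (6 + 8 + 7 + 2 + 6) / 5 = 29/5 = 5.8
  x̄ = (6.4, 5.8),  deviation x̄ - mu_0 = (6.4, 5.8) - (1, 2) = (5.4, 3.8).

Step 2 — sample covariance matrix, S[i,j] = (1/(n-1)) · Σ_k (x_{k,i} - mean_i) · (x_{k,j} - mean_j), divisor n-1 = 4:
  S[X_1,X_1] = ((-0.4)·(-0.4) + (0.6)·(0.6) + (-4.4)·(-4.4) + (2.6)·(2.6) + (1.6)·(1.6)) / 4 = 29.2/4 = 7.3
  S[X_1,X_2] = ((-0.4)·(0.2) + (0.6)·(2.2) + (-4.4)·(1.2) + (2.6)·(-3.8) + (1.6)·(0.2)) / 4 = -13.6/4 = -3.4
  S[X_2,X_2] = ((0.2)·(0.2) + (2.2)·(2.2) + (1.2)·(1.2) + (-3.8)·(-3.8) + (0.2)·(0.2)) / 4 = 20.8/4 = 5.2
  S = [[7.3, -3.4],
 [-3.4, 5.2]].

Step 3 — invert S. det(S) = 7.3·5.2 - (-3.4)² = 26.4.
  S^{-1} = (1/det) · [[d, -b], [-b, a]] = [[0.197, 0.1288],
 [0.1288, 0.2765]].

Step 4 — quadratic form (x̄ - mu_0)^T · S^{-1} · (x̄ - mu_0):
  S^{-1} · (x̄ - mu_0) = (1.553, 1.7462),
  (x̄ - mu_0)^T · [...] = (5.4)·(1.553) + (3.8)·(1.7462) = 15.022.

Step 5 — scale by n: T² = 5 · 15.022 = 75.1098.

T² ≈ 75.1098


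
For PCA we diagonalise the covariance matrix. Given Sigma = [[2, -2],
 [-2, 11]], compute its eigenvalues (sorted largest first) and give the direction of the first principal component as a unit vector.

Step 1 — characteristic polynomial of 2×2 Sigma:
  det(Sigma - λI) = λ² - trace · λ + det = 0.
  trace = 2 + 11 = 13, det = 2·11 - (-2)² = 18.
Step 2 — discriminant:
  Δ = trace² - 4·det = 169 - 72 = 97.
Step 3 — eigenvalues:
  λ = (trace ± √Δ)/2 = (13 ± 9.8489)/2,
  λ_1 = 11.4244,  λ_2 = 1.5756.

Step 4 — unit eigenvector for λ_1: solve (Sigma - λ_1 I)v = 0. First row:
  (2 - 11.4244)·v_x + (-2)·v_y = 0, i.e. (-9.4244)·v_x + (-2)·v_y = 0,
  so v ∝ (b, λ_1 - a) = (-2, 9.4244); multiply by -1 so the first entry is positive: u = (2, -9.4244).
  ||u|| = √((2)² + (-9.4244)²) = √(92.8199) ≈ 9.6343,
  v_1 = u/||u|| ≈ (0.2076, -0.9782) (||v_1|| = 1).

λ_1 = 11.4244,  λ_2 = 1.5756;  v_1 ≈ (0.2076, -0.9782)


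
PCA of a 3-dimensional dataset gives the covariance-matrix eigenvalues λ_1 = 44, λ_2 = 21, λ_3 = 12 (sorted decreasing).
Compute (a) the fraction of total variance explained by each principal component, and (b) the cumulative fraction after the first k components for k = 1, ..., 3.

Step 1 — total variance = trace(Sigma) = Σ λ_i = 44 + 21 + 12 = 77.

Step 2 — fraction explained by component i = λ_i / Σ λ:
  PC1: 44/77 = 0.5714
  PC2: 21/77 = 0.2727
  PC3: 12/77 = 0.1558

Step 3 — cumulative fraction after k components = (λ_1 + ... + λ_k) / Σ λ:
  k = 1: 44/77 = 0.5714
  k = 2: (44 + 21)/77 = 65/77 = 0.8442
  k = 3: (44 + 21 + 12)/77 = 77/77 = 1

Summary (fraction, with percent):

explained: PC1 0.5714 (57.14%), PC2 0.2727 (27.27%), PC3 0.1558 (15.58%);  cumulative: 0.5714, 0.8442, 1


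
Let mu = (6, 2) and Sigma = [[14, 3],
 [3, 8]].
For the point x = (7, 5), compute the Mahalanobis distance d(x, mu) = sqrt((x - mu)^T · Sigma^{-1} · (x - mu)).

Step 1 — centre the observation: (x - mu) = (1, 3).

Step 2 — invert Sigma. det(Sigma) = 14·8 - (3)² = 103.
  Sigma^{-1} = (1/det) · [[d, -b], [-b, a]] = [[0.0777, -0.0291],
 [-0.0291, 0.1359]].

Step 3 — form the quadratic (x - mu)^T · Sigma^{-1} · (x - mu):
  Sigma^{-1} · (x - mu) = (-0.0097, 0.3786).
  (x - mu)^T · [Sigma^{-1} · (x - mu)] = (1)·(-0.0097) + (3)·(0.3786) = 1.1262.

Step 4 — take square root: d = √(1.1262) ≈ 1.0612.

d(x, mu) = √(1.1262) ≈ 1.0612


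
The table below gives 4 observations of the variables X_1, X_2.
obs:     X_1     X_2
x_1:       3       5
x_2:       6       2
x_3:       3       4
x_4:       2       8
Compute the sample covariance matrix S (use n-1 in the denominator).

Step 1 — column means:
  mean(X_1) = (3 + 6 + 3 + 2) / 4 = 14/4 = 3.5
  mean(X_2) = (5 + 2 + 4 + 8) / 4 = 19/4 = 4.75

Step 2 — sample covariance S[i,j] = (1/(n-1)) · Σ_k (x_{k,i} - mean_i) · (x_{k,j} - mean_j), with n-1 = 3.
  S[X_1,X_1] = ((-0.5)·(-0.5) + (2.5)·(2.5) + (-0.5)·(-0.5) + (-1.5)·(-1.5)) / 3 = 9/3 = 3
  S[X_1,X_2] = ((-0.5)·(0.25) + (2.5)·(-2.75) + (-0.5)·(-0.75) + (-1.5)·(3.25)) / 3 = -11.5/3 = -3.8333
  S[X_2,X_2] = ((0.25)·(0.25) + (-2.75)·(-2.75) + (-0.75)·(-0.75) + (3.25)·(3.25)) / 3 = 18.75/3 = 6.25

S is symmetric (S[j,i] = S[i,j]). Assembling:

S = [[3, -3.8333],
 [-3.8333, 6.25]]
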